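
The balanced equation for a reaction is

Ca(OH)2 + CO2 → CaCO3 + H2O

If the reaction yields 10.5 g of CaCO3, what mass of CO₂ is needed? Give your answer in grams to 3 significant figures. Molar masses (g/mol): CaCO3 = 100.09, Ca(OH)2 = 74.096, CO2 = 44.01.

4.62 g

n(CaCO3) = 10.50 g / 100.09 g/mol = 0.1049 mol.
From the equation the CaCO3:CO2 mole ratio is 1:1, so n(CO2) = 0.1049 × 1/1 = 0.1049 mol.
Mass of CO2 = 0.1049 mol × 44.01 g/mol = 4.617 g.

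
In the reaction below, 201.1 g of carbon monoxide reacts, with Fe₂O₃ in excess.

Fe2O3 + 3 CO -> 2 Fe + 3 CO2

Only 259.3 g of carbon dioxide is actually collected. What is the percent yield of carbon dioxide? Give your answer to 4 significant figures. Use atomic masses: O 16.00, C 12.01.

82.06 %

M(CO) = 12.01 + 16.00 = 28.01 g/mol.
M(CO2) = 12.01 + 2(16.00) = 44.01 g/mol.
n(CO) = 201.10 g / 28.01 g/mol = 7.1796 mol.
From the equation the CO:CO2 mole ratio is 3:3, so n(CO2) = 7.1796 × 3/3 = 7.1796 mol.
Mass of CO2 = 7.1796 mol × 44.01 g/mol = 315.97 g.
This is the theoretical yield. Percent yield = 259.3 g / 315.97 g × 100% = 82.064%.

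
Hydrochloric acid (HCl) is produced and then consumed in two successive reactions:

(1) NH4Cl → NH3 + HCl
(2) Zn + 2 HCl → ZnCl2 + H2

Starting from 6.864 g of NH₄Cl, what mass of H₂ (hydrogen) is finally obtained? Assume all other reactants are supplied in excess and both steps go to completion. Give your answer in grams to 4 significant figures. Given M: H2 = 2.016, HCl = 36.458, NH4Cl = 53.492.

n(NH4Cl) = 6.8640 / 53.492 = 0.12832 mol.
Step 1 gives a 1:1 ratio of NH4Cl to HCl, so n(HCl) = 0.12832 mol.
In step 2 the HCl:H2 ratio is 2:1, so n(H2) = 0.064159 mol.
Mass of H2 = 0.064159 × 2.016 = 0.12934 g.

0.1293 g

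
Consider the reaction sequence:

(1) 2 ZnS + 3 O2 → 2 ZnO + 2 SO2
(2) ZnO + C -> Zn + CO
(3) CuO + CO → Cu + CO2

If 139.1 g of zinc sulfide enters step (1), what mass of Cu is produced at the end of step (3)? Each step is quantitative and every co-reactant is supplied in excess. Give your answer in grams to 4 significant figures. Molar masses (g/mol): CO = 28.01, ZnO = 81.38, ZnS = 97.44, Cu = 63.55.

90.72 g

n(ZnS) = 139.1 / 97.44 = 1.4275 mol.
Reaction (1): ZnS→ZnO ratio 2:2 ⇒ n(ZnO) = 1.4275 mol.
Reaction (2): ZnO→CO ratio 1:1 ⇒ n(CO) = 1.4275 mol.
Reaction (3): CO→Cu ratio 1:1 ⇒ n(Cu) = 1.4275 mol.
Mass of Cu = 1.4275 × 63.55 = 90.720 g.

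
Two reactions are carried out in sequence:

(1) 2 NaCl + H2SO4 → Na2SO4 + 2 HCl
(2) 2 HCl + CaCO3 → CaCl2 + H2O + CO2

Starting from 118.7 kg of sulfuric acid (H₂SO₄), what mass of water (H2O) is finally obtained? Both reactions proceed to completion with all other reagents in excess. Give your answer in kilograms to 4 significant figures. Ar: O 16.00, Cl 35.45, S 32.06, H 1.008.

M(H2SO4) = 2(1.008) + 32.06 + 4(16.00) = 98.076 g/mol.
M(H2O) = 2(1.008) + 16.00 = 18.016 g/mol.
118.7 kg = 118700 g.
n(H2SO4) = 118700 / 98.076 = 1210.3 mol.
Step 1 gives a 1:2 ratio of H2SO4 to HCl, so n(HCl) = 2420.6 mol.
In step 2 the HCl:H2O ratio is 2:1, so n(H2O) = 1210.3 mol.
Mass of H2O = 1210.3 × 18.016 = 21805 g = 21.80 kg.

21.80 kg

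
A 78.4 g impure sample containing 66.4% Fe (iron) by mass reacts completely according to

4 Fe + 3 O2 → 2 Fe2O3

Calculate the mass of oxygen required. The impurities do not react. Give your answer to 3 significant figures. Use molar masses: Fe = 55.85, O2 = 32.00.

Mass of pure Fe = 78.4 g × 0.664 = 52.06 g.
n(Fe) = 52.06 g / 55.85 g/mol = 0.9321 mol.
From the equation the Fe:O2 mole ratio is 4:3, so n(O2) = 0.9321 × 3/4 = 0.6991 mol.
Mass of O2 = 0.6991 mol × 32.00 g/mol = 22.37 g.

22.4 g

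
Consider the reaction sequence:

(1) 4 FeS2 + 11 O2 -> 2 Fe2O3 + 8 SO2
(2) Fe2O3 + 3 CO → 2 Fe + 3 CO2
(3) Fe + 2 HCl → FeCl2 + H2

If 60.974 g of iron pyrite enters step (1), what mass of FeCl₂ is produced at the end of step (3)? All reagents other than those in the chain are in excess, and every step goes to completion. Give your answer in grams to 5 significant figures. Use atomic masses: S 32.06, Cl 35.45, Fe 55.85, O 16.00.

64.420 g

M(FeS2) = 55.85 + 2(32.06) = 119.97 g/mol.
M(FeCl2) = 55.85 + 2(35.45) = 126.75 g/mol.
n(FeS2) = 60.974 / 119.97 = 0.508244 mol.
Reaction (1): FeS2→Fe2O3 ratio 4:2 ⇒ n(Fe2O3) = 0.254122 mol.
Reaction (2): Fe2O3→Fe ratio 1:2 ⇒ n(Fe) = 0.508244 mol.
Reaction (3): Fe→FeCl2 ratio 1:1 ⇒ n(FeCl2) = 0.508244 mol.
Mass of FeCl2 = 0.508244 × 126.75 = 64.4199 g.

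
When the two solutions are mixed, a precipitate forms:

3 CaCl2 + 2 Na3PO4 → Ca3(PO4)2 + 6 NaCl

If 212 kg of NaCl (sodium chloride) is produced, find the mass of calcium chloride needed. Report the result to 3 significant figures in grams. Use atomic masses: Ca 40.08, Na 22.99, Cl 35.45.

M(NaCl) = 22.99 + 35.45 = 58.44 g/mol.
M(CaCl2) = 40.08 + 2(35.45) = 110.98 g/mol.
Convert: 212 kg = 212000 g.
n(NaCl) = 212000 g / 58.44 g/mol = 3628 mol.
From the equation the NaCl:CaCl2 mole ratio is 6:3, so n(CaCl2) = 3628 × 3/6 = 1814 mol.
Mass of CaCl2 = 1814 mol × 110.98 g/mol = 201300 g.

201000 g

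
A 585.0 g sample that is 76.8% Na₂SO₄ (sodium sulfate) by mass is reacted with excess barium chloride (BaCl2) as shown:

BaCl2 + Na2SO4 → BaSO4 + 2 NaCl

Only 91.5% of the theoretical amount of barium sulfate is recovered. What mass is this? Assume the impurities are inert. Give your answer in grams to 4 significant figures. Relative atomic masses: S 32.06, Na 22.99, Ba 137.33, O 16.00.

675.5 g

Pure Na2SO4 available = 585.0 g × 0.768 = 449.28 g.
M(Na2SO4) = 2(22.99) + 32.06 + 4(16.00) = 142.04 g/mol.
M(BaSO4) = 137.33 + 32.06 + 4(16.00) = 233.39 g/mol.
n(Na2SO4) = 449.28 g / 142.04 g/mol = 3.1631 mol.
From the equation the Na2SO4:BaSO4 mole ratio is 1:1, so n(BaSO4) = 3.1631 × 1/1 = 3.1631 mol.
Mass of BaSO4 = 3.1631 mol × 233.39 g/mol = 738.22 g.
Actual mass collected = 738.22 g × 0.915 = 675.48 g.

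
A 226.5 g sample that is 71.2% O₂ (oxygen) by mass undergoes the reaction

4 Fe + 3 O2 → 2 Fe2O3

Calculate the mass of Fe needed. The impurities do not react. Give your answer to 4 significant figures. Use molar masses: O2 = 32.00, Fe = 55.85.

Mass of pure O2 = 226.5 g × 0.712 = 161.27 g.
n(O2) = 161.27 g / 32.00 g/mol = 5.0396 mol.
From the equation the O2:Fe mole ratio is 3:4, so n(Fe) = 5.0396 × 4/3 = 6.7195 mol.
Mass of Fe = 6.7195 mol × 55.85 g/mol = 375.28 g.

375.3 g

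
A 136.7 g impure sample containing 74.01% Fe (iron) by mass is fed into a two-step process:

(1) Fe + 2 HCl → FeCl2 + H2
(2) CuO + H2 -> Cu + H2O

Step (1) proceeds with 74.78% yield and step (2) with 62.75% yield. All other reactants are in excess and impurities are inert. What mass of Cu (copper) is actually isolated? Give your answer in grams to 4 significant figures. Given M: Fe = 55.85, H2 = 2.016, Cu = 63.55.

Pure Fe = 136.7 × 0.7401 = 101.17 g.
n(Fe) = 101.17 / 55.85 = 1.8115 mol.
Step 1 (Fe:H2 = 1:1): theoretical n(H2) = 1.8115 mol; at 74.78% yield, n(H2) = 1.3546 mol.
Step 2 (H2:Cu = 1:1): theoretical n(Cu) = 1.3546 mol, so theoretical mass = 1.3546 × 63.55 = 86.087 g.
At 62.75% yield, actual mass of Cu = 86.087 × 0.6275 = 54.019 g.

54.02 g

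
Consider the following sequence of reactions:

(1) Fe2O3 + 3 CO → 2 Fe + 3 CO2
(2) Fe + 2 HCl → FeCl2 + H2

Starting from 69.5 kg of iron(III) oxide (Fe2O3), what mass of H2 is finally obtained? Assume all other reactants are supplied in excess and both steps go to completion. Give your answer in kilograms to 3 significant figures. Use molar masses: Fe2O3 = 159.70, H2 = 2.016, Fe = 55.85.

69.5 kg = 69500 g.
n(Fe2O3) = 69500 / 159.70 = 435.2 mol.
Step 1 gives a 1:2 ratio of Fe2O3 to Fe, so n(Fe) = 870.4 mol.
In step 2 the Fe:H2 ratio is 1:1, so n(H2) = 870.4 mol.
Mass of H2 = 870.4 × 2.016 = 1755 g = 1.75 kg.

1.75 kg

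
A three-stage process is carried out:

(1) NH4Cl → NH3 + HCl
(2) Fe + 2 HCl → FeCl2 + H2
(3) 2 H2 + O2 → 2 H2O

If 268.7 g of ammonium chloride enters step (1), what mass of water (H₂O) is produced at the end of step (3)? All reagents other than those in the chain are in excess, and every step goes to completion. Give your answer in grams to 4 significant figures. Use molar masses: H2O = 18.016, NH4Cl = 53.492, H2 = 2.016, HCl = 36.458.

45.25 g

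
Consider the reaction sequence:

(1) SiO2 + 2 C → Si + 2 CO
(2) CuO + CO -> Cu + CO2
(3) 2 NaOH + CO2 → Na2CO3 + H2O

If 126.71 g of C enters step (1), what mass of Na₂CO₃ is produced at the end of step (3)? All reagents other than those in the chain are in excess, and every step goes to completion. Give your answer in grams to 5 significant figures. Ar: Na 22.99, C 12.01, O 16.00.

1118.2 g

M(C) = 12.01 g/mol.
M(Na2CO3) = 2(22.99) + 12.01 + 3(16.00) = 105.99 g/mol.
n(C) = 126.71 / 12.01 = 10.5504 mol.
Reaction (1): C→CO ratio 2:2 ⇒ n(CO) = 10.5504 mol.
Reaction (2): CO→CO2 ratio 1:1 ⇒ n(CO2) = 10.5504 mol.
Reaction (3): CO2→Na2CO3 ratio 1:1 ⇒ n(Na2CO3) = 10.5504 mol.
Mass of Na2CO3 = 10.5504 × 105.99 = 1118.23 g.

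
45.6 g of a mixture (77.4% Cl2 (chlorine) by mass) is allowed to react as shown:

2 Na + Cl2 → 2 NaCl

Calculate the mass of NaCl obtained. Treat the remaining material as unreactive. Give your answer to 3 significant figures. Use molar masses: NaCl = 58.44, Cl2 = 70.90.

58.2 g

Mass of pure Cl2 = 45.6 g × 0.774 = 35.29 g.
n(Cl2) = 35.29 g / 70.90 g/mol = 0.4978 mol.
From the equation the Cl2:NaCl mole ratio is 1:2, so n(NaCl) = 0.4978 × 2/1 = 0.9956 mol.
Mass of NaCl = 0.9956 mol × 58.44 g/mol = 58.18 g.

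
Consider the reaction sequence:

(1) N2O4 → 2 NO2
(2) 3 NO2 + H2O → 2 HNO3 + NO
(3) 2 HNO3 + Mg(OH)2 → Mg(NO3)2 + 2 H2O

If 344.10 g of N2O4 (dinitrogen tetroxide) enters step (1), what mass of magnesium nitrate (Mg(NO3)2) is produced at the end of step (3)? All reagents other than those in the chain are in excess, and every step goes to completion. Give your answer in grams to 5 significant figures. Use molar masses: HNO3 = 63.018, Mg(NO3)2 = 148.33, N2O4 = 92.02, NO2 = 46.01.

369.78 g

n(N2O4) = 344.10 / 92.02 = 3.73940 mol.
Reaction (1): N2O4→NO2 ratio 1:2 ⇒ n(NO2) = 7.47881 mol.
Reaction (2): NO2→HNO3 ratio 3:2 ⇒ n(HNO3) = 4.98587 mol.
Reaction (3): HNO3→Mg(NO3)2 ratio 2:1 ⇒ n(Mg(NO3)2) = 2.49294 mol.
Mass of Mg(NO3)2 = 2.49294 × 148.33 = 369.777 g.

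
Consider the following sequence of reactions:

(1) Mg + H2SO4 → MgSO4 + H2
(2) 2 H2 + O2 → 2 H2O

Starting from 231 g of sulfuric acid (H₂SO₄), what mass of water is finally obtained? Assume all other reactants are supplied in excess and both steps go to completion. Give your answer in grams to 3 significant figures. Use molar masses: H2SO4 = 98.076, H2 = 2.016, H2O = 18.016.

42.4 g

n(H2SO4) = 231.0 / 98.076 = 2.355 mol.
Step 1 gives a 1:1 ratio of H2SO4 to H2, so n(H2) = 2.355 mol.
In step 2 the H2:H2O ratio is 2:2, so n(H2O) = 2.355 mol.
Mass of H2O = 2.355 × 18.016 = 42.43 g.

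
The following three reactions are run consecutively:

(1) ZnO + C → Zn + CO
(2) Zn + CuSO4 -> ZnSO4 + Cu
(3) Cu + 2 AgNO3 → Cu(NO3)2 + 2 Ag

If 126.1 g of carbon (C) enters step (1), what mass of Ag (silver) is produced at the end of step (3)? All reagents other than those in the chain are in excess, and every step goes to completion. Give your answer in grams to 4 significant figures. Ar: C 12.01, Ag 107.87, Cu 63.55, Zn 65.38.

2265 g

M(C) = 12.01 g/mol.
M(Ag) = 107.87 g/mol.
n(C) = 126.1 / 12.01 = 10.500 mol.
Reaction (1): C→Zn ratio 1:1 ⇒ n(Zn) = 10.500 mol.
Reaction (2): Zn→Cu ratio 1:1 ⇒ n(Cu) = 10.500 mol.
Reaction (3): Cu→Ag ratio 1:2 ⇒ n(Ag) = 20.999 mol.
Mass of Ag = 20.999 × 107.87 = 2265.2 g.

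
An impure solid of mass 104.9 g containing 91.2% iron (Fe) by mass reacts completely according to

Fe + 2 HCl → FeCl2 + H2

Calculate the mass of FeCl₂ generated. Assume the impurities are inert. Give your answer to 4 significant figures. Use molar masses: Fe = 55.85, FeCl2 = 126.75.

Mass of pure Fe = 104.9 g × 0.912 = 95.669 g.
n(Fe) = 95.669 g / 55.85 g/mol = 1.7130 mol.
From the equation the Fe:FeCl2 mole ratio is 1:1, so n(FeCl2) = 1.7130 × 1/1 = 1.7130 mol.
Mass of FeCl2 = 1.7130 mol × 126.75 g/mol = 217.12 g.

217.1 g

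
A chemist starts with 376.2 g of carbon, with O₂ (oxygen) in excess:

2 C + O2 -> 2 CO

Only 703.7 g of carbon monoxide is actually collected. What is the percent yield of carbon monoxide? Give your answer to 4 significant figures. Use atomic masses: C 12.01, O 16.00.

M(C) = 12.01 g/mol.
M(CO) = 12.01 + 16.00 = 28.01 g/mol.
n(C) = 376.20 g / 12.01 g/mol = 31.324 mol.
From the equation the C:CO mole ratio is 2:2, so n(CO) = 31.324 × 2/2 = 31.324 mol.
Mass of CO = 31.324 mol × 28.01 g/mol = 877.38 g.
This is the theoretical yield. Percent yield = 703.7 g / 877.38 g × 100% = 80.204%.

80.20 %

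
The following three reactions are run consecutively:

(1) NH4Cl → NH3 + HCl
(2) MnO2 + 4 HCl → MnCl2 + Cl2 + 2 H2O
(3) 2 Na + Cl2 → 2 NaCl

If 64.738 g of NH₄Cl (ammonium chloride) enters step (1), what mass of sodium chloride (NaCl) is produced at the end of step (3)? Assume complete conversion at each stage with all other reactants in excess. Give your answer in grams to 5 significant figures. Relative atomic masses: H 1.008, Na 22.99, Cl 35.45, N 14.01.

35.363 g

M(NH4Cl) = 14.01 + 4(1.008) + 35.45 = 53.492 g/mol.
M(NaCl) = 22.99 + 35.45 = 58.44 g/mol.
n(NH4Cl) = 64.738 / 53.492 = 1.21024 mol.
Reaction (1): NH4Cl→HCl ratio 1:1 ⇒ n(HCl) = 1.21024 mol.
Reaction (2): HCl→Cl2 ratio 4:1 ⇒ n(Cl2) = 0.302559 mol.
Reaction (3): Cl2→NaCl ratio 1:2 ⇒ n(NaCl) = 0.605119 mol.
Mass of NaCl = 0.605119 × 58.44 = 35.3631 g.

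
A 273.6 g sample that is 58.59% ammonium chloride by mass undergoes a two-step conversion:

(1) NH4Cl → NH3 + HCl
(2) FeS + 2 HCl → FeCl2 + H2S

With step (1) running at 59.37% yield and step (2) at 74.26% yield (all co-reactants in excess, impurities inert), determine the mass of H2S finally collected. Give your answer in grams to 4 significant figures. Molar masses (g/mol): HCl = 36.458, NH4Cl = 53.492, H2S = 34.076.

22.51 g

Pure NH4Cl = 273.6 × 0.5859 = 160.30 g.
n(NH4Cl) = 160.30 / 53.492 = 2.9968 mol.
Step 1 (NH4Cl:HCl = 1:1): theoretical n(HCl) = 2.9968 mol; at 59.37% yield, n(HCl) = 1.7792 mol.
Step 2 (HCl:H2S = 2:1): theoretical n(H2S) = 0.88959 mol, so theoretical mass = 0.88959 × 34.076 = 30.314 g.
At 74.26% yield, actual mass of H2S = 30.314 × 0.7426 = 22.511 g.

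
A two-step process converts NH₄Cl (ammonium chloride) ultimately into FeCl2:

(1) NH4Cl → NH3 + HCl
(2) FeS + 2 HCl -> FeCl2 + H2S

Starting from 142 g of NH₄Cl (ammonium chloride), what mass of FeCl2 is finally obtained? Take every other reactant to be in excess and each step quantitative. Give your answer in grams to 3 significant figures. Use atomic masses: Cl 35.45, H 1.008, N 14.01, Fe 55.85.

M(NH4Cl) = 14.01 + 4(1.008) + 35.45 = 53.492 g/mol.
M(FeCl2) = 55.85 + 2(35.45) = 126.75 g/mol.
n(NH4Cl) = 142.0 / 53.492 = 2.655 mol.
Step 1 gives a 1:1 ratio of NH4Cl to HCl, so n(HCl) = 2.655 mol.
In step 2 the HCl:FeCl2 ratio is 2:1, so n(FeCl2) = 1.327 mol.
Mass of FeCl2 = 1.327 × 126.75 = 168.2 g.

168 g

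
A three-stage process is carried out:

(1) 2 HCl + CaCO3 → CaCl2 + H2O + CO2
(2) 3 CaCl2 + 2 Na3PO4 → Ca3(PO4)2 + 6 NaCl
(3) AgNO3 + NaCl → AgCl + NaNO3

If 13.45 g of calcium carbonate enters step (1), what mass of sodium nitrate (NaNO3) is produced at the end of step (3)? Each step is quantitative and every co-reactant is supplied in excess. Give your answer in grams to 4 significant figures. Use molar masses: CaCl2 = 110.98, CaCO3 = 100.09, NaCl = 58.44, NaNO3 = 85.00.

n(CaCO3) = 13.45 / 100.09 = 0.13438 mol.
Reaction (1): CaCO3→CaCl2 ratio 1:1 ⇒ n(CaCl2) = 0.13438 mol.
Reaction (2): CaCl2→NaCl ratio 3:6 ⇒ n(NaCl) = 0.26876 mol.
Reaction (3): NaCl→NaNO3 ratio 1:1 ⇒ n(NaNO3) = 0.26876 mol.
Mass of NaNO3 = 0.26876 × 85.00 = 22.844 g.

22.84 g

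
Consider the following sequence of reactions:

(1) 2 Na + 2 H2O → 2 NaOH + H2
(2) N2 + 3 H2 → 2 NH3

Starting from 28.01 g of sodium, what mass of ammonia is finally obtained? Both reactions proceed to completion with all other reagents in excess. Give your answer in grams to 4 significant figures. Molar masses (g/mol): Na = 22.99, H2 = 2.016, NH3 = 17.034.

n(Na) = 28.010 / 22.99 = 1.2184 mol.
Step 1 gives a 2:1 ratio of Na to H2, so n(H2) = 0.60918 mol.
In step 2 the H2:NH3 ratio is 3:2, so n(NH3) = 0.40612 mol.
Mass of NH3 = 0.40612 × 17.034 = 6.9178 g.

6.918 g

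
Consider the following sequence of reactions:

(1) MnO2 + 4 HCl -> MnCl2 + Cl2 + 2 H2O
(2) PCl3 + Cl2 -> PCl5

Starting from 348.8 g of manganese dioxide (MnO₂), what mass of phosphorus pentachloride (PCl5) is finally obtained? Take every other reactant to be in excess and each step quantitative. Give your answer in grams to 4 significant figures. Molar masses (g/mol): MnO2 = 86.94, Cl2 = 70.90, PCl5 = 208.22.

n(MnO2) = 348.80 / 86.94 = 4.0120 mol.
Step 1 gives a 1:1 ratio of MnO2 to Cl2, so n(Cl2) = 4.0120 mol.
In step 2 the Cl2:PCl5 ratio is 1:1, so n(PCl5) = 4.0120 mol.
Mass of PCl5 = 4.0120 × 208.22 = 835.37 g.

835.4 g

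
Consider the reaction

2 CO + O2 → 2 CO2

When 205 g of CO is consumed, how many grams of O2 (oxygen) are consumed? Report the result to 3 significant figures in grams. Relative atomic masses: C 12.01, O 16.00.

M(CO) = 12.01 + 16.00 = 28.01 g/mol.
M(O2) = 2(16.00) = 32.00 g/mol.
n(CO) = 205.0 g / 28.01 g/mol = 7.319 mol.
From the equation the CO:O2 mole ratio is 2:1, so n(O2) = 7.319 × 1/2 = 3.659 mol.
Mass of O2 = 3.659 mol × 32.00 g/mol = 117.1 g.

117 g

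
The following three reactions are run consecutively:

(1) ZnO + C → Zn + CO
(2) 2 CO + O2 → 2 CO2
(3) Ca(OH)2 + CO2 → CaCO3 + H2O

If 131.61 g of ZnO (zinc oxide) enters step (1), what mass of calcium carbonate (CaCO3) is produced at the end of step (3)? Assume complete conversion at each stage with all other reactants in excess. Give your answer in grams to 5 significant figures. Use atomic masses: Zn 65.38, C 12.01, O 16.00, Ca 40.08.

M(ZnO) = 65.38 + 16.00 = 81.38 g/mol.
M(CaCO3) = 40.08 + 12.01 + 3(16.00) = 100.09 g/mol.
n(ZnO) = 131.61 / 81.38 = 1.61723 mol.
Reaction (1): ZnO→CO ratio 1:1 ⇒ n(CO) = 1.61723 mol.
Reaction (2): CO→CO2 ratio 2:2 ⇒ n(CO2) = 1.61723 mol.
Reaction (3): CO2→CaCO3 ratio 1:1 ⇒ n(CaCO3) = 1.61723 mol.
Mass of CaCO3 = 1.61723 × 100.09 = 161.868 g.

161.87 g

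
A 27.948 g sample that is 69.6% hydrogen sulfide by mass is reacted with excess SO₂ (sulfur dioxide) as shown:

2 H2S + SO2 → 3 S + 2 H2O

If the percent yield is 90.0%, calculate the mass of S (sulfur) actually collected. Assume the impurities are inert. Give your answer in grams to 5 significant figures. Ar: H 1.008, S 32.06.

24.706 g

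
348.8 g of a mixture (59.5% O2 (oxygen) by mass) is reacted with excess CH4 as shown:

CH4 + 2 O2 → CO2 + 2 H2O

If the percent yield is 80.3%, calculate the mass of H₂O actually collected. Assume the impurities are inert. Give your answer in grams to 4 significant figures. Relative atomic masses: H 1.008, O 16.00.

93.82 g

Pure O2 available = 348.8 g × 0.595 = 207.54 g.
M(O2) = 2(16.00) = 32.00 g/mol.
M(H2O) = 2(1.008) + 16.00 = 18.016 g/mol.
n(O2) = 207.54 g / 32.00 g/mol = 6.4855 mol.
From the equation the O2:H2O mole ratio is 2:2, so n(H2O) = 6.4855 × 2/2 = 6.4855 mol.
Mass of H2O = 6.4855 mol × 18.016 g/mol = 116.84 g.
Actual mass collected = 116.84 g × 0.803 = 93.825 g.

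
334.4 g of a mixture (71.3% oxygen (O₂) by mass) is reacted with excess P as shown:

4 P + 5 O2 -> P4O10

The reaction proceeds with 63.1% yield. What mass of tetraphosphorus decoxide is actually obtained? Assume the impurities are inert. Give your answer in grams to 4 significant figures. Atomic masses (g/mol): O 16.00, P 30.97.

266.9 g

Pure O2 available = 334.4 g × 0.713 = 238.43 g.
M(O2) = 2(16.00) = 32.00 g/mol.
M(P4O10) = 4(30.97) + 10(16.00) = 283.88 g/mol.
n(O2) = 238.43 g / 32.00 g/mol = 7.4508 mol.
From the equation the O2:P4O10 mole ratio is 5:1, so n(P4O10) = 7.4508 × 1/5 = 1.4902 mol.
Mass of P4O10 = 1.4902 mol × 283.88 g/mol = 423.03 g.
Actual mass collected = 423.03 g × 0.631 = 266.93 g.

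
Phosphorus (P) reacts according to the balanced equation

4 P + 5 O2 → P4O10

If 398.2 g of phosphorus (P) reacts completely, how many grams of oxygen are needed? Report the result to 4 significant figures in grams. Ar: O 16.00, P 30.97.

M(P) = 30.97 g/mol.
M(O2) = 2(16.00) = 32.00 g/mol.
n(P) = 398.20 g / 30.97 g/mol = 12.858 mol.
From the equation the P:O2 mole ratio is 4:5, so n(O2) = 12.858 × 5/4 = 16.072 mol.
Mass of O2 = 16.072 mol × 32.00 g/mol = 514.30 g.

514.3 g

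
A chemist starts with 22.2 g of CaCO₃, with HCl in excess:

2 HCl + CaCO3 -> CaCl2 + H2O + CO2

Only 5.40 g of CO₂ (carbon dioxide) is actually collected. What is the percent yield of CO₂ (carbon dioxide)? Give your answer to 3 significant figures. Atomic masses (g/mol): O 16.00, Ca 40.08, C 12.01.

55.3 %

M(CaCO3) = 40.08 + 12.01 + 3(16.00) = 100.09 g/mol.
M(CO2) = 12.01 + 2(16.00) = 44.01 g/mol.
n(CaCO3) = 22.20 g / 100.09 g/mol = 0.2218 mol.
From the equation the CaCO3:CO2 mole ratio is 1:1, so n(CO2) = 0.2218 × 1/1 = 0.2218 mol.
Mass of CO2 = 0.2218 mol × 44.01 g/mol = 9.761 g.
This is the theoretical yield. Percent yield = 5.40 g / 9.761 g × 100% = 55.32%.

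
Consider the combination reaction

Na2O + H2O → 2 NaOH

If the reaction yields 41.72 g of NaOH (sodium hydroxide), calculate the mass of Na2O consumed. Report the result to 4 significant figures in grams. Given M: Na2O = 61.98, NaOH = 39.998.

n(NaOH) = 41.720 g / 39.998 g/mol = 1.0431 mol.
From the equation the NaOH:Na2O mole ratio is 2:1, so n(Na2O) = 1.0431 × 1/2 = 0.52153 mol.
Mass of Na2O = 0.52153 mol × 61.98 g/mol = 32.324 g.

32.32 g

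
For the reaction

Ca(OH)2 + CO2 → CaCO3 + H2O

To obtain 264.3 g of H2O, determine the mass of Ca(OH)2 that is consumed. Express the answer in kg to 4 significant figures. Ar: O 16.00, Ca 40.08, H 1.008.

M(H2O) = 2(1.008) + 16.00 = 18.016 g/mol.
M(Ca(OH)2) = 40.08 + 2(16.00) + 2(1.008) = 74.096 g/mol.
n(H2O) = 264.30 g / 18.016 g/mol = 14.670 mol.
From the equation the H2O:Ca(OH)2 mole ratio is 1:1, so n(Ca(OH)2) = 14.670 × 1/1 = 14.670 mol.
Mass of Ca(OH)2 = 14.670 mol × 74.096 g/mol = 1087.0 g.
Converting to kg: 1087.0 g = 1.087 kg.

1.087 kg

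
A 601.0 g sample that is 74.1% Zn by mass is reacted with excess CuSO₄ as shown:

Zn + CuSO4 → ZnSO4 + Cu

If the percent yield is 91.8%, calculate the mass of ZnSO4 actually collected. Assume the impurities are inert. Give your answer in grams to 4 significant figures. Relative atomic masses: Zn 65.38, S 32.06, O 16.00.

Pure Zn available = 601.0 g × 0.741 = 445.34 g.
M(Zn) = 65.38 g/mol.
M(ZnSO4) = 65.38 + 32.06 + 4(16.00) = 161.44 g/mol.
n(Zn) = 445.34 g / 65.38 g/mol = 6.8116 mol.
From the equation the Zn:ZnSO4 mole ratio is 1:1, so n(ZnSO4) = 6.8116 × 1/1 = 6.8116 mol.
Mass of ZnSO4 = 6.8116 mol × 161.44 g/mol = 1099.7 g.
Actual mass collected = 1099.7 g × 0.918 = 1009.5 g.

1009 g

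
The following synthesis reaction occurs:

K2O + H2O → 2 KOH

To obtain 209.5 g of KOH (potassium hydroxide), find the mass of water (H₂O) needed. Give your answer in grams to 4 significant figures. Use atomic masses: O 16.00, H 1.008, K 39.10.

33.63 g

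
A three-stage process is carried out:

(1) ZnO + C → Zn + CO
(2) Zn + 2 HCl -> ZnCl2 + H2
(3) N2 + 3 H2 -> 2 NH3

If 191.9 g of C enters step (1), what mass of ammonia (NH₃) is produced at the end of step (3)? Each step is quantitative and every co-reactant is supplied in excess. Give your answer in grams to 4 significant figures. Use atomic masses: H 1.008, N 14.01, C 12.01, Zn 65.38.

181.5 g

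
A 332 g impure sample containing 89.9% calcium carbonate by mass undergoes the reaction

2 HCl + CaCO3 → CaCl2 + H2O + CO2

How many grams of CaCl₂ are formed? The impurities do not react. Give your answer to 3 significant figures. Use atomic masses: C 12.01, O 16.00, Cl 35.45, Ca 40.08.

331 g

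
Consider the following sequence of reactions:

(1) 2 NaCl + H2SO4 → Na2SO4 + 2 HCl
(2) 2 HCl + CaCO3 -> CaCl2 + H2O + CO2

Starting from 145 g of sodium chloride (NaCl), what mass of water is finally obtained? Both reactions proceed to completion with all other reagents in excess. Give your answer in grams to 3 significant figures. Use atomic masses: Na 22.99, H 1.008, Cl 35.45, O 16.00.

M(NaCl) = 22.99 + 35.45 = 58.44 g/mol.
M(H2O) = 2(1.008) + 16.00 = 18.016 g/mol.
n(NaCl) = 145.0 / 58.44 = 2.481 mol.
Step 1 gives a 2:2 ratio of NaCl to HCl, so n(HCl) = 2.481 mol.
In step 2 the HCl:H2O ratio is 2:1, so n(H2O) = 1.241 mol.
Mass of H2O = 1.241 × 18.016 = 22.35 g.

22.4 g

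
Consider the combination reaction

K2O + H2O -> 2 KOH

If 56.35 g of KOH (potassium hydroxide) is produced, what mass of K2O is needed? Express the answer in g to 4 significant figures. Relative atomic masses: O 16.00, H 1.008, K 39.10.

M(KOH) = 39.10 + 16.00 + 1.008 = 56.108 g/mol.
M(K2O) = 2(39.10) + 16.00 = 94.20 g/mol.
n(KOH) = 56.350 g / 56.108 g/mol = 1.0043 mol.
From the equation the KOH:K2O mole ratio is 2:1, so n(K2O) = 1.0043 × 1/2 = 0.50216 mol.
Mass of K2O = 0.50216 mol × 94.20 g/mol = 47.303 g.

47.30 g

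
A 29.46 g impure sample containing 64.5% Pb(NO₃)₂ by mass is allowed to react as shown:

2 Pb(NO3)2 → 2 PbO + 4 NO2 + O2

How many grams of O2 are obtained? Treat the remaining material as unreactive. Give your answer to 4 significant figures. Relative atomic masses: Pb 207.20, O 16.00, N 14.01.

0.9179 g

Mass of pure Pb(NO3)2 = 29.46 g × 0.645 = 19.002 g.
M(Pb(NO3)2) = 207.20 + 2(14.01) + 6(16.00) = 331.22 g/mol.
M(O2) = 2(16.00) = 32.00 g/mol.
n(Pb(NO3)2) = 19.002 g / 331.22 g/mol = 0.057369 mol.
From the equation the Pb(NO3)2:O2 mole ratio is 2:1, so n(O2) = 0.057369 × 1/2 = 0.028684 mol.
Mass of O2 = 0.028684 mol × 32.00 g/mol = 0.91790 g.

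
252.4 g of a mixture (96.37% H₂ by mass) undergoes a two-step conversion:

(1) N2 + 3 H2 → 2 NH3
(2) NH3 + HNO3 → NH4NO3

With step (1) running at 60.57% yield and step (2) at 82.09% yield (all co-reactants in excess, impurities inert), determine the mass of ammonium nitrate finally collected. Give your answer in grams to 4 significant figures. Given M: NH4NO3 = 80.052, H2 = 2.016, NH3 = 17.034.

Pure H2 = 252.4 × 0.9637 = 243.24 g.
n(H2) = 243.24 / 2.016 = 120.65 mol.
Step 1 (H2:NH3 = 3:2): theoretical n(NH3) = 80.436 mol; at 60.57% yield, n(NH3) = 48.720 mol.
Step 2 (NH3:NH4NO3 = 1:1): theoretical n(NH4NO3) = 48.720 mol, so theoretical mass = 48.720 × 80.052 = 3900.1 g.
At 82.09% yield, actual mass of NH4NO3 = 3900.1 × 0.8209 = 3201.6 g.

3202 g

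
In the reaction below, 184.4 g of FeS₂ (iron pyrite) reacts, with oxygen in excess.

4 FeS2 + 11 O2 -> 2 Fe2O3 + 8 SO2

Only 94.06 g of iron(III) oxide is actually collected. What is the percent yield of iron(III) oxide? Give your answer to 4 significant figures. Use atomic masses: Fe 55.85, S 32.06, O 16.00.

76.64 %

M(FeS2) = 55.85 + 2(32.06) = 119.97 g/mol.
M(Fe2O3) = 2(55.85) + 3(16.00) = 159.70 g/mol.
n(FeS2) = 184.40 g / 119.97 g/mol = 1.5371 mol.
From the equation the FeS2:Fe2O3 mole ratio is 4:2, so n(Fe2O3) = 1.5371 × 2/4 = 0.76853 mol.
Mass of Fe2O3 = 0.76853 mol × 159.70 g/mol = 122.73 g.
This is the theoretical yield. Percent yield = 94.06 g / 122.73 g × 100% = 76.638%.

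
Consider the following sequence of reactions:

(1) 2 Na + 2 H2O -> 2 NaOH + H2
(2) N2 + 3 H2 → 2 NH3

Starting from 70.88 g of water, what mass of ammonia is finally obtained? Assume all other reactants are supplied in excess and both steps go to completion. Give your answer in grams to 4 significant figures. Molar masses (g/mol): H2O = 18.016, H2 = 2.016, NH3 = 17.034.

22.34 g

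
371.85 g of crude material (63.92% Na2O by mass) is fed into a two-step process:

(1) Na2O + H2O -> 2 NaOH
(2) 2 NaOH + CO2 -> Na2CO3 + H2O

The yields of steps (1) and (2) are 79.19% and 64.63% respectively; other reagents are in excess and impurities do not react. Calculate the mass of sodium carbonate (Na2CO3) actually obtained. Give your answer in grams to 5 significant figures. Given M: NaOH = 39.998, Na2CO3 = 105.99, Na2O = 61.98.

208.03 g

Pure Na2O = 371.85 × 0.6392 = 237.687 g.
n(Na2O) = 237.687 / 61.98 = 3.83489 mol.
Step 1 (Na2O:NaOH = 1:2): theoretical n(NaOH) = 7.66978 mol; at 79.19% yield, n(NaOH) = 6.07370 mol.
Step 2 (NaOH:Na2CO3 = 2:1): theoretical n(Na2CO3) = 3.03685 mol, so theoretical mass = 3.03685 × 105.99 = 321.876 g.
At 64.63% yield, actual mass of Na2CO3 = 321.876 × 0.6463 = 208.028 g.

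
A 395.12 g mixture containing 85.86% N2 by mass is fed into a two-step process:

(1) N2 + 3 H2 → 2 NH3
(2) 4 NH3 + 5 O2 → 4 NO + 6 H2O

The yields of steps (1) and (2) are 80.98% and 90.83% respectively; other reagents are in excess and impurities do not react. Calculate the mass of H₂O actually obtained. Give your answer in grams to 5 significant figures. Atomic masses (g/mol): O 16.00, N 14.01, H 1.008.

Pure N2 = 395.12 × 0.8586 = 339.250 g.
M(N2) = 2(14.01) = 28.02 g/mol.
M(H2O) = 2(1.008) + 16.00 = 18.016 g/mol.
n(N2) = 339.250 / 28.02 = 12.1074 mol.
Step 1 (N2:NH3 = 1:2): theoretical n(NH3) = 24.2148 mol; at 80.98% yield, n(NH3) = 19.6092 mol.
Step 2 (NH3:H2O = 4:6): theoretical n(H2O) = 29.4138 mol, so theoretical mass = 29.4138 × 18.016 = 529.919 g.
At 90.83% yield, actual mass of H2O = 529.919 × 0.9083 = 481.325 g.

481.33 g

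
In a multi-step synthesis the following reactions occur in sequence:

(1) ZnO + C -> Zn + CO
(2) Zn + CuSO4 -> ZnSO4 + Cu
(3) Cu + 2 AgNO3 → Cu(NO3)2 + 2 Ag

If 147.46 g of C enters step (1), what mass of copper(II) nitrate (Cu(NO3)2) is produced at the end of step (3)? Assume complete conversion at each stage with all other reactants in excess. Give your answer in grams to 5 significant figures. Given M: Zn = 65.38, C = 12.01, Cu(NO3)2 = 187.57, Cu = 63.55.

n(C) = 147.46 / 12.01 = 12.2781 mol.
Reaction (1): C→Zn ratio 1:1 ⇒ n(Zn) = 12.2781 mol.
Reaction (2): Zn→Cu ratio 1:1 ⇒ n(Cu) = 12.2781 mol.
Reaction (3): Cu→Cu(NO3)2 ratio 1:1 ⇒ n(Cu(NO3)2) = 12.2781 mol.
Mass of Cu(NO3)2 = 12.2781 × 187.57 = 2303.00 g.

2303.0 g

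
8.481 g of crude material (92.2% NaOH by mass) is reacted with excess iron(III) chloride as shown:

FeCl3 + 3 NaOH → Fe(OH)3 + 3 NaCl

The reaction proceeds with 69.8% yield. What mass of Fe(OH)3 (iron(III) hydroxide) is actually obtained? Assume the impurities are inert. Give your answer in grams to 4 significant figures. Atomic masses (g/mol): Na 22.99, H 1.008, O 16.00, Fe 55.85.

4.861 g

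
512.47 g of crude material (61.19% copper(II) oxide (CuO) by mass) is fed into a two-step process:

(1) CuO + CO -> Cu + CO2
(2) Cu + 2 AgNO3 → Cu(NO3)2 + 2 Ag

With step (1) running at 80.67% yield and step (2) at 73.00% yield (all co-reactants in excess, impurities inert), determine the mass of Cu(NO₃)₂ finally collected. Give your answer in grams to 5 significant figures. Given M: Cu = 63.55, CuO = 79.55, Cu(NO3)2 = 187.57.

Pure CuO = 512.47 × 0.6119 = 313.580 g.
n(CuO) = 313.580 / 79.55 = 3.94193 mol.
Step 1 (CuO:Cu = 1:1): theoretical n(Cu) = 3.94193 mol; at 80.67% yield, n(Cu) = 3.17995 mol.
Step 2 (Cu:Cu(NO3)2 = 1:1): theoretical n(Cu(NO3)2) = 3.17995 mol, so theoretical mass = 3.17995 × 187.57 = 596.464 g.
At 73.00% yield, actual mass of Cu(NO3)2 = 596.464 × 0.7300 = 435.419 g.

435.42 g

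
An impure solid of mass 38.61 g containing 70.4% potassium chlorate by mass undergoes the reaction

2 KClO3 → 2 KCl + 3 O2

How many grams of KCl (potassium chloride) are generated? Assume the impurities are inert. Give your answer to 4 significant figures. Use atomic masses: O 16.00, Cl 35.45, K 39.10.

Mass of pure KClO3 = 38.61 g × 0.704 = 27.181 g.
M(KClO3) = 39.10 + 35.45 + 3(16.00) = 122.55 g/mol.
M(KCl) = 39.10 + 35.45 = 74.55 g/mol.
n(KClO3) = 27.181 g / 122.55 g/mol = 0.22180 mol.
From the equation the KClO3:KCl mole ratio is 2:2, so n(KCl) = 0.22180 × 2/2 = 0.22180 mol.
Mass of KCl = 0.22180 mol × 74.55 g/mol = 16.535 g.

16.54 g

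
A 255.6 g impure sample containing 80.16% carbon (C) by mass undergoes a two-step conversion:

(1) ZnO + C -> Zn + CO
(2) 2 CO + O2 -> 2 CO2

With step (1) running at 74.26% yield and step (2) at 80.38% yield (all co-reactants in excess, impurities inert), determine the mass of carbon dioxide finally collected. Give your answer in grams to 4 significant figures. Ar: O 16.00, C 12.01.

448.2 g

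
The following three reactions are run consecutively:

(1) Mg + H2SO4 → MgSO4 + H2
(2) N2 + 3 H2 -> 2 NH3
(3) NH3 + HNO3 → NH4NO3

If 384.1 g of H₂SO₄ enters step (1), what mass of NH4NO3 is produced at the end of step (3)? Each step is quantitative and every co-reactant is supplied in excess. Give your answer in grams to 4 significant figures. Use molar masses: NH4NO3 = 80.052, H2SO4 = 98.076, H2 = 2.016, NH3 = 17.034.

209.0 g

n(H2SO4) = 384.1 / 98.076 = 3.9164 mol.
Reaction (1): H2SO4→H2 ratio 1:1 ⇒ n(H2) = 3.9164 mol.
Reaction (2): H2→NH3 ratio 3:2 ⇒ n(NH3) = 2.6109 mol.
Reaction (3): NH3→NH4NO3 ratio 1:1 ⇒ n(NH4NO3) = 2.6109 mol.
Mass of NH4NO3 = 2.6109 × 80.052 = 209.01 g.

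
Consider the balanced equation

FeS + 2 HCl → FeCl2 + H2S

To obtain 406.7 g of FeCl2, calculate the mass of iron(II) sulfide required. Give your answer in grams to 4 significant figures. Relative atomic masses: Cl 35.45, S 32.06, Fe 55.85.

M(FeCl2) = 55.85 + 2(35.45) = 126.75 g/mol.
M(FeS) = 55.85 + 32.06 = 87.91 g/mol.
n(FeCl2) = 406.70 g / 126.75 g/mol = 3.2087 mol.
From the equation the FeCl2:FeS mole ratio is 1:1, so n(FeS) = 3.2087 × 1/1 = 3.2087 mol.
Mass of FeS = 3.2087 mol × 87.91 g/mol = 282.07 g.

282.1 g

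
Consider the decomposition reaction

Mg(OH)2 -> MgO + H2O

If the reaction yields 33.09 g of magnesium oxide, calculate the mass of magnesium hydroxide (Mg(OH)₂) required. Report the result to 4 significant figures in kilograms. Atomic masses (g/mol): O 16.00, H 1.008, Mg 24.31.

M(MgO) = 24.31 + 16.00 = 40.31 g/mol.
M(Mg(OH)2) = 24.31 + 2(16.00) + 2(1.008) = 58.326 g/mol.
n(MgO) = 33.090 g / 40.31 g/mol = 0.82089 mol.
From the equation the MgO:Mg(OH)2 mole ratio is 1:1, so n(Mg(OH)2) = 0.82089 × 1/1 = 0.82089 mol.
Mass of Mg(OH)2 = 0.82089 mol × 58.326 g/mol = 47.879 g.
Converting to kg: 47.879 g = 0.04788 kg.

0.04788 kg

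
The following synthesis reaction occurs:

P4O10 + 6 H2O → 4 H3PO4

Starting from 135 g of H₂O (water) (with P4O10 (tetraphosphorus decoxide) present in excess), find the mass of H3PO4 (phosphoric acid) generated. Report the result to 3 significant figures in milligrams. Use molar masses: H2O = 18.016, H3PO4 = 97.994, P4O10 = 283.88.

490000 mg

n(H2O) = 135.0 g / 18.016 g/mol = 7.493 mol.
From the equation the H2O:H3PO4 mole ratio is 6:4, so n(H3PO4) = 7.493 × 4/6 = 4.996 mol.
Mass of H3PO4 = 4.996 mol × 97.994 g/mol = 489.5 g.
Converting to mg: 489.5 g = 490000 mg.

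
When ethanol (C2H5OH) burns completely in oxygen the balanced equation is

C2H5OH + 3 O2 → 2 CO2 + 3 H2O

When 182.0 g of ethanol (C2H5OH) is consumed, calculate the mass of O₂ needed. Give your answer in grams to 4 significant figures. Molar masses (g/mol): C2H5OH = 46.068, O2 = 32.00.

379.3 g

n(C2H5OH) = 182.00 g / 46.068 g/mol = 3.9507 mol.
From the equation the C2H5OH:O2 mole ratio is 1:3, so n(O2) = 3.9507 × 3/1 = 11.852 mol.
Mass of O2 = 11.852 mol × 32.00 g/mol = 379.27 g.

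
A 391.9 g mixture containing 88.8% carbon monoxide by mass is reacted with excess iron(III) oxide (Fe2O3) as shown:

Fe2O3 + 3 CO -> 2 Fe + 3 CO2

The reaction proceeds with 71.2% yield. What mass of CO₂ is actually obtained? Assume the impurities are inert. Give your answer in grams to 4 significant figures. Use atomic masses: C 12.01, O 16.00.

389.3 g

Pure CO available = 391.9 g × 0.888 = 348.01 g.
M(CO) = 12.01 + 16.00 = 28.01 g/mol.
M(CO2) = 12.01 + 2(16.00) = 44.01 g/mol.
n(CO) = 348.01 g / 28.01 g/mol = 12.424 mol.
From the equation the CO:CO2 mole ratio is 3:3, so n(CO2) = 12.424 × 3/3 = 12.424 mol.
Mass of CO2 = 12.424 mol × 44.01 g/mol = 546.80 g.
Actual mass collected = 546.80 g × 0.712 = 389.32 g.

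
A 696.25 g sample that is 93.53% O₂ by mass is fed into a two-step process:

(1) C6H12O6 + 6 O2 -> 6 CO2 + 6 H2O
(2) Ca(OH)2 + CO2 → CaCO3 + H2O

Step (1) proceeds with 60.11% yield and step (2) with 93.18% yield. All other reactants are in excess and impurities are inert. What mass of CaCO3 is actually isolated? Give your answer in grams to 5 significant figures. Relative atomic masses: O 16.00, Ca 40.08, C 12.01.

1140.8 g

Pure O2 = 696.25 × 0.9353 = 651.203 g.
M(O2) = 2(16.00) = 32.00 g/mol.
M(CaCO3) = 40.08 + 12.01 + 3(16.00) = 100.09 g/mol.
n(O2) = 651.203 / 32.00 = 20.3501 mol.
Step 1 (O2:CO2 = 6:6): theoretical n(CO2) = 20.3501 mol; at 60.11% yield, n(CO2) = 12.2324 mol.
Step 2 (CO2:CaCO3 = 1:1): theoretical n(CaCO3) = 12.2324 mol, so theoretical mass = 12.2324 × 100.09 = 1224.34 g.
At 93.18% yield, actual mass of CaCO3 = 1224.34 × 0.9318 = 1140.84 g.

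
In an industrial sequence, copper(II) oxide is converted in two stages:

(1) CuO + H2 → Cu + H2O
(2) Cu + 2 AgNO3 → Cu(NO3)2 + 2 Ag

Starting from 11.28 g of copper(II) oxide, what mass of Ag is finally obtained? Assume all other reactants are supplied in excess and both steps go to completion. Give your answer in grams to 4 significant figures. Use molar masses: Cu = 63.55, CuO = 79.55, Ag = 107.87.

n(CuO) = 11.280 / 79.55 = 0.14180 mol.
Step 1 gives a 1:1 ratio of CuO to Cu, so n(Cu) = 0.14180 mol.
In step 2 the Cu:Ag ratio is 1:2, so n(Ag) = 0.28360 mol.
Mass of Ag = 0.28360 × 107.87 = 30.591 g.

30.59 g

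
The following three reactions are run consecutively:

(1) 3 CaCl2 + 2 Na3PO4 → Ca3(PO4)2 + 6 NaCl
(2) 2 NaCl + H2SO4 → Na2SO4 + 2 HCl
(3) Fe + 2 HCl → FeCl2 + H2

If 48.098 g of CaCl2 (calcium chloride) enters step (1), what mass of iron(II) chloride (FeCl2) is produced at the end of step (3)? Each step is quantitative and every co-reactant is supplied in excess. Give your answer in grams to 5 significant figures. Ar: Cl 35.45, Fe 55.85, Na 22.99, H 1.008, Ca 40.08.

M(CaCl2) = 40.08 + 2(35.45) = 110.98 g/mol.
M(FeCl2) = 55.85 + 2(35.45) = 126.75 g/mol.
n(CaCl2) = 48.098 / 110.98 = 0.433393 mol.
Reaction (1): CaCl2→NaCl ratio 3:6 ⇒ n(NaCl) = 0.866787 mol.
Reaction (2): NaCl→HCl ratio 2:2 ⇒ n(HCl) = 0.866787 mol.
Reaction (3): HCl→FeCl2 ratio 2:1 ⇒ n(FeCl2) = 0.433393 mol.
Mass of FeCl2 = 0.433393 × 126.75 = 54.9326 g.

54.933 g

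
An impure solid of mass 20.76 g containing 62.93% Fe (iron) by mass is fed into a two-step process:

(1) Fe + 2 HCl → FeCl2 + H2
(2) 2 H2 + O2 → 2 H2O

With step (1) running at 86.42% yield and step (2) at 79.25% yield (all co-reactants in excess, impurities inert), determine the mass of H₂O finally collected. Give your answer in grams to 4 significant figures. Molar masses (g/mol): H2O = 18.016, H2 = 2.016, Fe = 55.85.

2.886 g

Pure Fe = 20.76 × 0.6293 = 13.064 g.
n(Fe) = 13.064 / 55.85 = 0.23392 mol.
Step 1 (Fe:H2 = 1:1): theoretical n(H2) = 0.23392 mol; at 86.42% yield, n(H2) = 0.20215 mol.
Step 2 (H2:H2O = 2:2): theoretical n(H2O) = 0.20215 mol, so theoretical mass = 0.20215 × 18.016 = 3.6420 g.
At 79.25% yield, actual mass of H2O = 3.6420 × 0.7925 = 2.8862 g.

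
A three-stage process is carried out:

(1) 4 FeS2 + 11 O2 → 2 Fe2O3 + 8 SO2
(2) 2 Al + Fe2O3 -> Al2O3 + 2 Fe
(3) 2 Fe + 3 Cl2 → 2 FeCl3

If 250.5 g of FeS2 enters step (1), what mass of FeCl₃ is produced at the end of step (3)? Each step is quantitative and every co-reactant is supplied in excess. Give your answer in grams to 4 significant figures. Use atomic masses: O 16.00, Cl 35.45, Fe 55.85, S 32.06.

M(FeS2) = 55.85 + 2(32.06) = 119.97 g/mol.
M(FeCl3) = 55.85 + 3(35.45) = 162.20 g/mol.
n(FeS2) = 250.5 / 119.97 = 2.0880 mol.
Reaction (1): FeS2→Fe2O3 ratio 4:2 ⇒ n(Fe2O3) = 1.0440 mol.
Reaction (2): Fe2O3→Fe ratio 1:2 ⇒ n(Fe) = 2.0880 mol.
Reaction (3): Fe→FeCl3 ratio 2:2 ⇒ n(FeCl3) = 2.0880 mol.
Mass of FeCl3 = 2.0880 × 162.20 = 338.68 g.

338.7 g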